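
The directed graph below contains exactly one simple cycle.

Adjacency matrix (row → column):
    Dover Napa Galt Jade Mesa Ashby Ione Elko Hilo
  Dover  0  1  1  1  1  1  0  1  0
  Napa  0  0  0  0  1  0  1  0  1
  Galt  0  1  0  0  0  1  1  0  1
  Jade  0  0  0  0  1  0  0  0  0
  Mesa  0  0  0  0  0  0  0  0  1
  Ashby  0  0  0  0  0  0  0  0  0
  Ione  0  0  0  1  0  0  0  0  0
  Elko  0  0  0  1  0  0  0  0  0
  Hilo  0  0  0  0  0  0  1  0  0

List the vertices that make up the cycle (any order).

Hilo, Ione, Jade, Mesa

DFS with gray/black marking from Mesa:
Mesa gray
  Hilo gray
    Ione gray
      Jade gray
        Jade→Mesa: Mesa is gray → back edge
Back edge closes the cycle Mesa → Hilo → Ione → Jade → Mesa; its vertices are {Hilo, Ione, Jade, Mesa}.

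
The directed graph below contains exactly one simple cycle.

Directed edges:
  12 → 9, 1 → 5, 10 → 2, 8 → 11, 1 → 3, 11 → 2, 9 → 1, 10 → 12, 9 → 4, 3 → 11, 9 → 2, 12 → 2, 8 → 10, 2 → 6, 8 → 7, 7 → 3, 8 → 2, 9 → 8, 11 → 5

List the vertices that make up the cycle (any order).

DFS with gray/black marking from 12:
12 gray
  2 gray
    6 gray
    6 black
  2 black
  9 gray
    8 gray
      11 gray
        5 gray
        5 black
        11→2: 2 black — skip
      11 black
      10 gray
        10→12: 12 is gray → back edge
Back edge closes the cycle 12 → 9 → 8 → 10 → 12; its vertices are {8, 9, 10, 12}.

8, 9, 10, 12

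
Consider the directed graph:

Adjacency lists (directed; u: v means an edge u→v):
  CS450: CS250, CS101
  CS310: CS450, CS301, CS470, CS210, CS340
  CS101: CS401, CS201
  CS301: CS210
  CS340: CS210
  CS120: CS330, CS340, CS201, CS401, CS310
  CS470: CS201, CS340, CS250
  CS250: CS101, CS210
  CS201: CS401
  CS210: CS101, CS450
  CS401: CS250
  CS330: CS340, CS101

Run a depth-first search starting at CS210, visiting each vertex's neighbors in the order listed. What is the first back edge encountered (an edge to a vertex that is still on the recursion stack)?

CS250→CS101

DFS from CS210 (visiting each vertex's neighbors in the order listed); mark gray on enter, black on exit:
CS210 gray
  CS101 gray
    CS401 gray
      CS250 gray
        CS250→CS101: CS101 is gray → back edge
First back edge: CS250 → CS101.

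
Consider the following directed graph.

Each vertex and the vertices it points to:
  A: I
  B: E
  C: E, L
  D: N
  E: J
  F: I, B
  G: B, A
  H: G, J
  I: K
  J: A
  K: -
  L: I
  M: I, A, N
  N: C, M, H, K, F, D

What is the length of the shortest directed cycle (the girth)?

For each vertex v, BFS finds the shortest path from v back to v.
The shortest such closed walk is N → D → N, length 2.

2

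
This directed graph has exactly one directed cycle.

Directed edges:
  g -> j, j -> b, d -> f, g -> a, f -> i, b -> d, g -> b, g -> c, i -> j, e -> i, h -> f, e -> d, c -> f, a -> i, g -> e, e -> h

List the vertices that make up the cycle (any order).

b, d, f, i, j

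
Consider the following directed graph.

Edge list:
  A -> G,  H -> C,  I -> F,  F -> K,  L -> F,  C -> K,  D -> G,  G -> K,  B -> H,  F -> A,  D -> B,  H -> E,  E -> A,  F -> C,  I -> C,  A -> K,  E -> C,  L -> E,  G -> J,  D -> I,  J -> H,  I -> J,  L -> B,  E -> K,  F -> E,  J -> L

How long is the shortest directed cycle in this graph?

5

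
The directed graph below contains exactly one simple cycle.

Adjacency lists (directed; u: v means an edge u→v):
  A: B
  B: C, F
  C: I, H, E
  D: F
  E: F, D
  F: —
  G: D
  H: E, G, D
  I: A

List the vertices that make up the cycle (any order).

DFS with gray/black marking from C:
C gray
  I gray
    A gray
      B gray
        B→C: C is gray → back edge
Back edge closes the cycle C → I → A → B → C; its vertices are {A, B, C, I}.

A, B, C, I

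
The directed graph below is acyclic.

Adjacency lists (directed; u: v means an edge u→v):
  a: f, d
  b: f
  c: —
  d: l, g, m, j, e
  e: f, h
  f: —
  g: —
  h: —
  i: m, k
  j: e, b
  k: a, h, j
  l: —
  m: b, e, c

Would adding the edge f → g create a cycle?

Adding f→g creates a cycle iff g can already reach f.
Explore from g: no path reaches f. The graph stays acyclic.

No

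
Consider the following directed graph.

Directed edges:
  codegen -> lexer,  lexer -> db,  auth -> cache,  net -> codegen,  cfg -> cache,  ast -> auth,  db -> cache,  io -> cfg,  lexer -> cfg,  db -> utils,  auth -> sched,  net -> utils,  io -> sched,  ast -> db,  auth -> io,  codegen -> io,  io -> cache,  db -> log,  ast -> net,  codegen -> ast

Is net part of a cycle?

net is on a cycle iff net can reach itself via ≥1 edge.
net → codegen → ast → net — yes.

Yes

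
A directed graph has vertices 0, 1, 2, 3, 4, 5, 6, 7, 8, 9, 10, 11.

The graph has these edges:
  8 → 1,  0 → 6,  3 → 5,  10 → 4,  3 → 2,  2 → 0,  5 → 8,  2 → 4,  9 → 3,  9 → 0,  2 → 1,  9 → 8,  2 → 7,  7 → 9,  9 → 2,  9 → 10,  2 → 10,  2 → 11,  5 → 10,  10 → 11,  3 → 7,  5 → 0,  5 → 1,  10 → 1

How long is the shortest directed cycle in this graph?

For each vertex v, BFS finds the shortest path from v back to v.
The shortest such closed walk is 3 → 7 → 9 → 3, length 3.

3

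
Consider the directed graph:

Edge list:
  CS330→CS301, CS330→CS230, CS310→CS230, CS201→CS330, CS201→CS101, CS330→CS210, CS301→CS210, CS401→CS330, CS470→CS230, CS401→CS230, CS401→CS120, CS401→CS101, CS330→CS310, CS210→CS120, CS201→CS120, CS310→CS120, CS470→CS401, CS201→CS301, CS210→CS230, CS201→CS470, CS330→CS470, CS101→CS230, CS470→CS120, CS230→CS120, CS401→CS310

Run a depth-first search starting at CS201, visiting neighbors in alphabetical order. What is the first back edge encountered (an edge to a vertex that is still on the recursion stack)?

CS401->CS330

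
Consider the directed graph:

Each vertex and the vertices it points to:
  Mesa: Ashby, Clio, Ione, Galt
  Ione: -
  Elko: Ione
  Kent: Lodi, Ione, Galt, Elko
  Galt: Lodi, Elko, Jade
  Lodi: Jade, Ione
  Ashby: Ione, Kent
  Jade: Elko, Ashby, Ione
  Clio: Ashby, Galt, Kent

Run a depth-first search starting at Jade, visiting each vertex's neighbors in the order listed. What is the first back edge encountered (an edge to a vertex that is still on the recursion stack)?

Lodi->Jade

DFS from Jade (visiting each vertex's neighbors in the order listed); mark gray on enter, black on exit:
Jade gray
  Elko gray
    Ione gray
    Ione black
  Elko black
  Ashby gray
    Ashby→Ione: Ione black — skip
    Kent gray
      Lodi gray
        Lodi→Jade: Jade is gray → back edge
First back edge: Lodi → Jade.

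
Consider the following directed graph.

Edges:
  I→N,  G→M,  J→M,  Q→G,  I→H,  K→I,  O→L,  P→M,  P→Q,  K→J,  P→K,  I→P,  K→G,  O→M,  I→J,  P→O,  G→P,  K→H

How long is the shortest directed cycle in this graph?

For each vertex v, BFS finds the shortest path from v back to v.
The shortest such closed walk is P → K → G → P, length 3.

3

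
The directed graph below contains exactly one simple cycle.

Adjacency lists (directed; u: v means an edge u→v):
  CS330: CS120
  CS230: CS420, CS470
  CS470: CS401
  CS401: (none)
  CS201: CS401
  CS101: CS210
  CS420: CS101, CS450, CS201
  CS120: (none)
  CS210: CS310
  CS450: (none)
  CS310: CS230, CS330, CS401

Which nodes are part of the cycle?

CS101, CS210, CS230, CS310, CS420

DFS with gray/black marking from CS310:
CS310 gray
  CS230 gray
    CS420 gray
      CS101 gray
        CS210 gray
          CS210→CS310: CS310 is gray → back edge
Back edge closes the cycle CS310 → CS230 → CS420 → CS101 → CS210 → CS310; its vertices are {CS101, CS210, CS230, CS310, CS420}.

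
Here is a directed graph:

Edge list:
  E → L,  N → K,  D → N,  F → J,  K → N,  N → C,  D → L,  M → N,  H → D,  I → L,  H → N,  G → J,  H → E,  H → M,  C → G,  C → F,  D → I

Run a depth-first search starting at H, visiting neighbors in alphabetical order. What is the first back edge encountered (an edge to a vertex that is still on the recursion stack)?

K->N

DFS from H (visiting neighbors in alphabetical order); mark gray on enter, black on exit:
H gray
  D gray
    I gray
      L gray
      L black
    I black
    D→L: L black — skip
    N gray
      C gray
        F gray
          J gray
          J black
        F black
        G gray
          G→J: J black — skip
        G black
      C black
      K gray
        K→N: N is gray → back edge
First back edge: K → N.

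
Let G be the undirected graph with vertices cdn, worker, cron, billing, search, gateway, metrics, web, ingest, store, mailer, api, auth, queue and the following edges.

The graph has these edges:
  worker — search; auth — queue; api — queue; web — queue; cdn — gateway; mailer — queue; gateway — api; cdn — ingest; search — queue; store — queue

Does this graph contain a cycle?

No

DFS, tracking each vertex's parent; an edge to a visited non-parent vertex closes a cycle.
Start from mailer:
visit mailer (parent –)
  visit queue (parent mailer)
    visit store (parent queue)
      store–queue: parent, skip
    visit api (parent queue)
      visit gateway (parent api)
        gateway–api: parent, skip
        visit cdn (parent gateway)
          visit ingest (parent cdn)
            ingest–cdn: parent, skip
          cdn–gateway: parent, skip
      api–queue: parent, skip
    queue–mailer: parent, skip
    visit search (parent queue)
      visit worker (parent search)
        worker–search: parent, skip
      search–queue: parent, skip
    visit auth (parent queue)
      auth–queue: parent, skip
    visit web (parent queue)
      web–queue: parent, skip
visit cron (parent –)
visit billing (parent –)
visit metrics (parent –)
No non-parent visited neighbor found — the graph is a forest.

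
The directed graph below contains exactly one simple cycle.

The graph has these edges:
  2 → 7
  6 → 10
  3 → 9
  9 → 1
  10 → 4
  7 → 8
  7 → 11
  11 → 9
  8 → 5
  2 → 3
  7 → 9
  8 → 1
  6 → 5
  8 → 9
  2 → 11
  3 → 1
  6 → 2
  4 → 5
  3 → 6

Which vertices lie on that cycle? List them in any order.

DFS with gray/black marking from 6:
6 gray
  2 gray
    3 gray
      9 gray
        1 gray
        1 black
      9 black
      3→6: 6 is gray → back edge
Back edge closes the cycle 6 → 2 → 3 → 6; its vertices are {2, 3, 6}.

2, 3, 6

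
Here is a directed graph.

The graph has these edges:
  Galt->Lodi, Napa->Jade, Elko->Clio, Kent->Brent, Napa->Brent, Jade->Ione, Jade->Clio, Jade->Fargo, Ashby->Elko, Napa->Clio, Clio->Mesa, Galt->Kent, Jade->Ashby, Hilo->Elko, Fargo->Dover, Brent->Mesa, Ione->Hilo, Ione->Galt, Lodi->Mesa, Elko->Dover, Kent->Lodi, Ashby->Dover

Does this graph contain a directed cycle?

No

DFS with white/gray/black marking, starting from Mesa:
Mesa gray
Mesa black
Ashby gray
  Elko gray
    Dover gray
    Dover black
    Clio gray
      Clio→Mesa: Mesa black — skip
    Clio black
  Elko black
  Ashby→Dover: Dover black — skip
Ashby black
Kent gray
  Brent gray
    Brent→Mesa: Mesa black — skip
  Brent black
  Lodi gray
    Lodi→Mesa: Mesa black — skip
  Lodi black
Kent black
Napa gray
  Napa→Brent: Brent black — skip
  Jade gray
    Ione gray
      Hilo gray
        Hilo→Elko: Elko black — skip
      Hilo black
      Galt gray
        Galt→Kent: Kent black — skip
        Galt→Lodi: Lodi black — skip
      Galt black
    Ione black
    Jade→Ashby: Ashby black — skip
    Jade→Clio: Clio black — skip
    Fargo gray
      Fargo→Dover: Dover black — skip
    Fargo black
  Jade black
  Napa→Clio: Clio black — skip
Napa black
Every edge goes to a white or black vertex — no back edge, so the graph is acyclic.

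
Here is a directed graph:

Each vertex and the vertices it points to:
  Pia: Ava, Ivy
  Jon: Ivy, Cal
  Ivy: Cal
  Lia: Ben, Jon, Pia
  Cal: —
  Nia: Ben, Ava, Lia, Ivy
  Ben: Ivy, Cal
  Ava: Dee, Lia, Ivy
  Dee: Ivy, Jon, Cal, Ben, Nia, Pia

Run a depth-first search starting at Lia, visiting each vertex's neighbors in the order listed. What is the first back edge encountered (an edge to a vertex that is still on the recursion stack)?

Nia->Ava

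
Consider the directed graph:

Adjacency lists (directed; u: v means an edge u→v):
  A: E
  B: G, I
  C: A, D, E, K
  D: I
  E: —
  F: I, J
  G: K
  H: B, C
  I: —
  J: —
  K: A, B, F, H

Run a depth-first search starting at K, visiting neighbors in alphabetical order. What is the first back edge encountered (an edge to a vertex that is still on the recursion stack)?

G→K

DFS from K (visiting neighbors in alphabetical order); mark gray on enter, black on exit:
K gray
  A gray
    E gray
    E black
  A black
  B gray
    G gray
      G→K: K is gray → back edge
First back edge: G → K.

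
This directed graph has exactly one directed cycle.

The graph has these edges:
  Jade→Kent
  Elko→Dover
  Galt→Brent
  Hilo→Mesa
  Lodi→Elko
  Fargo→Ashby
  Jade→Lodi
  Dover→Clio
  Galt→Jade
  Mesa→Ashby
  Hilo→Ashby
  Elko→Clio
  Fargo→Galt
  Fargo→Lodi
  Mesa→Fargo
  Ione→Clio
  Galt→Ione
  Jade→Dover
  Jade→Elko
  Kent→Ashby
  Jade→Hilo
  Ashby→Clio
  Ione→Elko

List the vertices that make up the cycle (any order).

Galt, Hilo, Jade, Mesa, Fargo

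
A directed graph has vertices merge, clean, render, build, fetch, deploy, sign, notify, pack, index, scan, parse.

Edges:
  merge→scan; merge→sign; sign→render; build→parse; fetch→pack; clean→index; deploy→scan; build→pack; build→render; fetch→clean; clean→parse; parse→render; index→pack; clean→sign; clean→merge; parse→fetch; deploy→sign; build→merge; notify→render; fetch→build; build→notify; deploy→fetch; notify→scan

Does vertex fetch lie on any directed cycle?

fetch is on a cycle iff fetch can reach itself via ≥1 edge.
fetch → build → parse → fetch — yes.

Yes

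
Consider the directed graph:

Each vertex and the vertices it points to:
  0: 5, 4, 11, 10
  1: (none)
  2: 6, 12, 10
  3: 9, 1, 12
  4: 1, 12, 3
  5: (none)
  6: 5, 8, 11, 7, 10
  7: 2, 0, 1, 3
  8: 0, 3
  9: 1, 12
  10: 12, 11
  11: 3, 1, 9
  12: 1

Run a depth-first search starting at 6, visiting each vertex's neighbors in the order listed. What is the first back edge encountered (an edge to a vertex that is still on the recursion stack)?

2->6

DFS from 6 (visiting each vertex's neighbors in the order listed); mark gray on enter, black on exit:
6 gray
  5 gray
  5 black
  8 gray
    0 gray
      0→5: 5 black — skip
      4 gray
        1 gray
        1 black
        12 gray
          12→1: 1 black — skip
        12 black
        3 gray
          9 gray
            9→1: 1 black — skip
            9→12: 12 black — skip
          9 black
          3→1: 1 black — skip
          3→12: 12 black — skip
        3 black
      4 black
      11 gray
        11→3: 3 black — skip
        11→1: 1 black — skip
        11→9: 9 black — skip
      11 black
      10 gray
        10→12: 12 black — skip
        10→11: 11 black — skip
      10 black
    0 black
    8→3: 3 black — skip
  8 black
  6→11: 11 black — skip
  7 gray
    2 gray
      2→6: 6 is gray → back edge
First back edge: 2 → 6.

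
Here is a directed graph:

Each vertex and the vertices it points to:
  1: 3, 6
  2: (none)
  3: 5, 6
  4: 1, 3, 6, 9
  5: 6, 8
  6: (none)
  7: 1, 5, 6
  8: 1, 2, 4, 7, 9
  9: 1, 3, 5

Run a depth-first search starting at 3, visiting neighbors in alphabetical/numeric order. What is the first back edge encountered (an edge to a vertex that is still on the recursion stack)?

DFS from 3 (visiting neighbors in alphabetical/numeric order); mark gray on enter, black on exit:
3 gray
  5 gray
    6 gray
    6 black
    8 gray
      1 gray
        1→3: 3 is gray → back edge
First back edge: 1 → 3.

1→3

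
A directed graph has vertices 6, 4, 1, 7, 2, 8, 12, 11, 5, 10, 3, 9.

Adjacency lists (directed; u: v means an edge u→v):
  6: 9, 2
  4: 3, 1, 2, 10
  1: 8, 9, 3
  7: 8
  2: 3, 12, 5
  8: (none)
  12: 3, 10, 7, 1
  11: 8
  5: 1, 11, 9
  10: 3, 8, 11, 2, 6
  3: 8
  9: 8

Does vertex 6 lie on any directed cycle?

Yes

6 is on a cycle iff 6 can reach itself via ≥1 edge.
6 → 2 → 12 → 10 → 6 — yes.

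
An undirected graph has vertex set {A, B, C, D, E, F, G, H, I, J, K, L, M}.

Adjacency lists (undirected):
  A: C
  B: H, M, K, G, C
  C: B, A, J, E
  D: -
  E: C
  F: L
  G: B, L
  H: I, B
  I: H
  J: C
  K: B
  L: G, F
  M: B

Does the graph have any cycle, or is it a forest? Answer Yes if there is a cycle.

DFS, tracking each vertex's parent; an edge to a visited non-parent vertex closes a cycle.
Start from G:
visit G (parent –)
  visit B (parent G)
    visit H (parent B)
      visit I (parent H)
        I–H: parent, skip
      H–B: parent, skip
    visit M (parent B)
      M–B: parent, skip
    visit K (parent B)
      K–B: parent, skip
    B–G: parent, skip
    visit C (parent B)
      C–B: parent, skip
      visit A (parent C)
        A–C: parent, skip
      visit J (parent C)
        J–C: parent, skip
      visit E (parent C)
        E–C: parent, skip
  visit L (parent G)
    L–G: parent, skip
    visit F (parent L)
      F–L: parent, skip
visit D (parent –)
No non-parent visited neighbor found — the graph is a forest.

No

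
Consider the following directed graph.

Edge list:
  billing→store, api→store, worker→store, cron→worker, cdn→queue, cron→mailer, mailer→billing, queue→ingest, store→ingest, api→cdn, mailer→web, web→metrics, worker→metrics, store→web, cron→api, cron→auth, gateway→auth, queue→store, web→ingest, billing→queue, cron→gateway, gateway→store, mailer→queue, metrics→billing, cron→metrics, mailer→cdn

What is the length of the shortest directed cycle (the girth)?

For each vertex v, BFS finds the shortest path from v back to v.
The shortest such closed walk is billing → store → web → metrics → billing, length 4.

4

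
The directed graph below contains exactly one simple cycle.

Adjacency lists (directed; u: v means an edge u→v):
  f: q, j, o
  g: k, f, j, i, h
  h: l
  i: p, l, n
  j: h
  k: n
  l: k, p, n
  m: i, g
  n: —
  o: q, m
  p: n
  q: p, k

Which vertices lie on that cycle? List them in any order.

f, g, m, o

DFS with gray/black marking from m:
m gray
  i gray
    p gray
      n gray
      n black
    p black
    l gray
      k gray
        k→n: n black — skip
      k black
      l→p: p black — skip
      l→n: n black — skip
    l black
    i→n: n black — skip
  i black
  g gray
    g→k: k black — skip
    f gray
      q gray
        q→p: p black — skip
        q→k: k black — skip
      q black
      j gray
        h gray
          h→l: l black — skip
        h black
      j black
      o gray
        o→q: q black — skip
        o→m: m is gray → back edge
Back edge closes the cycle m → g → f → o → m; its vertices are {f, g, m, o}.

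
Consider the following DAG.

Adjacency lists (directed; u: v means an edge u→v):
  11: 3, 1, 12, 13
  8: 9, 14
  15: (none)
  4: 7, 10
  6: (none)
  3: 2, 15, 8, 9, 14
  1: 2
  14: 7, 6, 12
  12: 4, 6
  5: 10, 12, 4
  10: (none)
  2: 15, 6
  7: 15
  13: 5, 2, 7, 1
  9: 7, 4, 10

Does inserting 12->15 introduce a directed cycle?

Adding 12→15 creates a cycle iff 15 can already reach 12.
Explore from 15: no path reaches 12. The graph stays acyclic.

No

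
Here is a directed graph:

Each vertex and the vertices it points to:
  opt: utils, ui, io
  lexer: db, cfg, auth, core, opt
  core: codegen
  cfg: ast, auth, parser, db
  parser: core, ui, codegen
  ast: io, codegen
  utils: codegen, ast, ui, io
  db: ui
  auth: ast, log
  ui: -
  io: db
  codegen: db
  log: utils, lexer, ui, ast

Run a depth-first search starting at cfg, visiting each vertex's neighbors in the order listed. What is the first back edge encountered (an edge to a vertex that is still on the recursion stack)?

lexer->cfg

DFS from cfg (visiting each vertex's neighbors in the order listed); mark gray on enter, black on exit:
cfg gray
  ast gray
    io gray
      db gray
        ui gray
        ui black
      db black
    io black
    codegen gray
      codegen→db: db black — skip
    codegen black
  ast black
  auth gray
    auth→ast: ast black — skip
    log gray
      utils gray
        utils→codegen: codegen black — skip
        utils→ast: ast black — skip
        utils→ui: ui black — skip
        utils→io: io black — skip
      utils black
      lexer gray
        lexer→db: db black — skip
        lexer→cfg: cfg is gray → back edge
First back edge: lexer → cfg.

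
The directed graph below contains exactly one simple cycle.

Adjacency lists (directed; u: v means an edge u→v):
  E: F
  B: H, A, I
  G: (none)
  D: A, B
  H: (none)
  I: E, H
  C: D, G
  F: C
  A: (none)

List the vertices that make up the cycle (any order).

B, C, D, E, F, I

DFS with gray/black marking from D:
D gray
  A gray
  A black
  B gray
    H gray
    H black
    B→A: A black — skip
    I gray
      E gray
        F gray
          C gray
            C→D: D is gray → back edge
Back edge closes the cycle D → B → I → E → F → C → D; its vertices are {B, C, D, E, F, I}.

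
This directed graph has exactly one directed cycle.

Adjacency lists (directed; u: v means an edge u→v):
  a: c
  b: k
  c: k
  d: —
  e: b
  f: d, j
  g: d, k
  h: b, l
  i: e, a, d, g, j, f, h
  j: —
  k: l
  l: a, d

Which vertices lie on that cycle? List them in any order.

DFS with gray/black marking from l:
l gray
  a gray
    c gray
      k gray
        k→l: l is gray → back edge
Back edge closes the cycle l → a → c → k → l; its vertices are {a, c, k, l}.

a, c, k, l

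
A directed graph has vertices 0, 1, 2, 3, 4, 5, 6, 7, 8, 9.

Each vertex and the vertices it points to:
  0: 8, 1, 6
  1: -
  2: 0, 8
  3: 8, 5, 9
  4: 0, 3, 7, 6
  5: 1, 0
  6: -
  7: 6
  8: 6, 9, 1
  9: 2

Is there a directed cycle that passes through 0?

Yes

0 is on a cycle iff 0 can reach itself via ≥1 edge.
0 → 8 → 9 → 2 → 0 — yes.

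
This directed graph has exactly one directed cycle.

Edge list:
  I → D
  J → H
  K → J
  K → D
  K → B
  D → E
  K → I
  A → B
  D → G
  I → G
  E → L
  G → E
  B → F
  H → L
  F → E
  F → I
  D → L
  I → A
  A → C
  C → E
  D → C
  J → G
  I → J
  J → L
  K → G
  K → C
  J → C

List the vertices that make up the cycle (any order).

A, B, F, I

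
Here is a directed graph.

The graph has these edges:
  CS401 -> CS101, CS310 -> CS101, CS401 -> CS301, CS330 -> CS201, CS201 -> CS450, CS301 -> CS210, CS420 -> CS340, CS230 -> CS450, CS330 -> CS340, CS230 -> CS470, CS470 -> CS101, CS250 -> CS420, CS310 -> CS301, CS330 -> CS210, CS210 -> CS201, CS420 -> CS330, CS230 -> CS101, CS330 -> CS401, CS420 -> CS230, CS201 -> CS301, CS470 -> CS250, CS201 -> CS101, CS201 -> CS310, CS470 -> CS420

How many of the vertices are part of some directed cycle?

8

A vertex is on a directed cycle iff it belongs to a strongly connected component of size ≥ 2 (or has a self-loop).
The vertices on cycles are {CS201, CS210, CS230, CS250, CS301, CS310, CS420, CS470} — 8 in total.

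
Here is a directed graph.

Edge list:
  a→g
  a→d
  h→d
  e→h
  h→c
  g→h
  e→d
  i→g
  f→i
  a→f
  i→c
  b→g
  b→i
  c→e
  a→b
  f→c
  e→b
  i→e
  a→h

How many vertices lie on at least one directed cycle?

6

A vertex is on a directed cycle iff it belongs to a strongly connected component of size ≥ 2 (or has a self-loop).
The vertices on cycles are {b, c, e, g, h, i} — 6 in total.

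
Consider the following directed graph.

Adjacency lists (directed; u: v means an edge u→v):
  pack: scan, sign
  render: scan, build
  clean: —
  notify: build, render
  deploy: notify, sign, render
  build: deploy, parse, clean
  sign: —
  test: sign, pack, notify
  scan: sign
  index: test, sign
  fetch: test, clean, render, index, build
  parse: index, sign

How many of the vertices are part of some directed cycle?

A vertex is on a directed cycle iff it belongs to a strongly connected component of size ≥ 2 (or has a self-loop).
The vertices on cycles are {test, build, index, parse, deploy, notify, render} — 7 in total.

7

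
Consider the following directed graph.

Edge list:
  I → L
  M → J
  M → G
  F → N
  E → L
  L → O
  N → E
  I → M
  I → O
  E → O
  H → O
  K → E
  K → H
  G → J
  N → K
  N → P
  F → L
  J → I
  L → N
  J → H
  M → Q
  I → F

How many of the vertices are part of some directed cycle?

A vertex is on a directed cycle iff it belongs to a strongly connected component of size ≥ 2 (or has a self-loop).
The vertices on cycles are {E, G, I, J, K, L, M, N} — 8 in total.

8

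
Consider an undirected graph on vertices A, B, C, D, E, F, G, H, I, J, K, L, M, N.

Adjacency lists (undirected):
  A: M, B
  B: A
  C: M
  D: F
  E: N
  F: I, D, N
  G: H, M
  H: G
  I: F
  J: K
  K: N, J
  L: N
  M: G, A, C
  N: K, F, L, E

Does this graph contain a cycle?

No

DFS, tracking each vertex's parent; an edge to a visited non-parent vertex closes a cycle.
Start from B:
visit B (parent –)
  visit A (parent B)
    visit M (parent A)
      visit G (parent M)
        visit H (parent G)
          H–G: parent, skip
        G–M: parent, skip
      M–A: parent, skip
      visit C (parent M)
        C–M: parent, skip
    A–B: parent, skip
visit D (parent –)
  visit F (parent D)
    visit I (parent F)
      I–F: parent, skip
    F–D: parent, skip
    visit N (parent F)
      visit K (parent N)
        K–N: parent, skip
        visit J (parent K)
          J–K: parent, skip
      N–F: parent, skip
      visit L (parent N)
        L–N: parent, skip
      visit E (parent N)
        E–N: parent, skip
No non-parent visited neighbor found — the graph is a forest.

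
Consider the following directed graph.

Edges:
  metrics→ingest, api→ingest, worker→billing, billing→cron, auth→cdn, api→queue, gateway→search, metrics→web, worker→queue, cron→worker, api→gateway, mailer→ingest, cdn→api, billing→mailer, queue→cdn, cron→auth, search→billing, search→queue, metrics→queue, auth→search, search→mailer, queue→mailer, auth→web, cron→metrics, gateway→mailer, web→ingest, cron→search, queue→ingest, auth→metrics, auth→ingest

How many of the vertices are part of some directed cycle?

A vertex is on a directed cycle iff it belongs to a strongly connected component of size ≥ 2 (or has a self-loop).
The vertices on cycles are {api, cdn, auth, cron, queue, search, worker, billing, gateway, metrics} — 10 in total.

10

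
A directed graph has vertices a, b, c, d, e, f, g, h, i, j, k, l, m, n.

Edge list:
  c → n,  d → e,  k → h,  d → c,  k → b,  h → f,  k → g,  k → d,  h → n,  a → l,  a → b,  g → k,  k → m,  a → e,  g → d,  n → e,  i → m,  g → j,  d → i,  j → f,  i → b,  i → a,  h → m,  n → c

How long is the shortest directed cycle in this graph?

For each vertex v, BFS finds the shortest path from v back to v.
The shortest such closed walk is k → g → k, length 2.

2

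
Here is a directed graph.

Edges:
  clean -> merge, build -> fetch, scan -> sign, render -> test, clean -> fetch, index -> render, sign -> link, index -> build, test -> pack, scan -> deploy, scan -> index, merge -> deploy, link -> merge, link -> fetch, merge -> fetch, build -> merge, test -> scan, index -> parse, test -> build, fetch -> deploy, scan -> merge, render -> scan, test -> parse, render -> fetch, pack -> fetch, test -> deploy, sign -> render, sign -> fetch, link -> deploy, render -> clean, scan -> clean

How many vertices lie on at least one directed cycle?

A vertex is on a directed cycle iff it belongs to a strongly connected component of size ≥ 2 (or has a self-loop).
The vertices on cycles are {scan, sign, test, index, render} — 5 in total.

5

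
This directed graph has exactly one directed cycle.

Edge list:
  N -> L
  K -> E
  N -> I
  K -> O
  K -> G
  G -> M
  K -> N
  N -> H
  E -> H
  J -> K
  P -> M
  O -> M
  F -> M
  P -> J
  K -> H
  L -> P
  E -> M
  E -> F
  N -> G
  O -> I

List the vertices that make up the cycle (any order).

J, K, L, N, P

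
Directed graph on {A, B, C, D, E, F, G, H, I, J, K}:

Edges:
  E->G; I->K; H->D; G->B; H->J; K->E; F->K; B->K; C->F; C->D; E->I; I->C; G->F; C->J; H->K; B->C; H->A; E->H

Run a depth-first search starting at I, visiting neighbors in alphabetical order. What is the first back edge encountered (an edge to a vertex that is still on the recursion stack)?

B→C

DFS from I (visiting neighbors in alphabetical order); mark gray on enter, black on exit:
I gray
  C gray
    D gray
    D black
    F gray
      K gray
        E gray
          G gray
            B gray
              B→C: C is gray → back edge
First back edge: B → C.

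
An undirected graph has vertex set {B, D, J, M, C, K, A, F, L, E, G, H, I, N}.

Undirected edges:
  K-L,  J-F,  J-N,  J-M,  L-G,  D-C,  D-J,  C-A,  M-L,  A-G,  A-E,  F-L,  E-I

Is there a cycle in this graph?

Yes

DFS, tracking each vertex's parent; an edge to a visited non-parent vertex closes a cycle.
Start from N:
visit N (parent –)
  visit J (parent N)
    J–N: parent, skip
    visit D (parent J)
      D–J: parent, skip
      visit C (parent D)
        C–D: parent, skip
        visit A (parent C)
          visit E (parent A)
            E–A: parent, skip
            visit I (parent E)
              I–E: parent, skip
          visit G (parent A)
            G–A: parent, skip
            visit L (parent G)
              visit F (parent L)
                F–J: J visited and ≠ parent → cycle
Cycle: J – D – C – A – G – L – F – J.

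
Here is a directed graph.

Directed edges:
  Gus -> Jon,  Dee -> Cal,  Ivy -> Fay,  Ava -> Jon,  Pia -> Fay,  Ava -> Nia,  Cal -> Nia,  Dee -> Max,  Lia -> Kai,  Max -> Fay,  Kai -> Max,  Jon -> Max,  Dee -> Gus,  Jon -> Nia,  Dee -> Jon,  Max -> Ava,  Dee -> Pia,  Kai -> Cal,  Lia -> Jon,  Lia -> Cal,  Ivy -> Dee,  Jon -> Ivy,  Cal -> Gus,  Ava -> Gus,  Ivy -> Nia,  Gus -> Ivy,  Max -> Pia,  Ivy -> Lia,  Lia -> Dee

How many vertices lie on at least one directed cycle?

A vertex is on a directed cycle iff it belongs to a strongly connected component of size ≥ 2 (or has a self-loop).
The vertices on cycles are {Ava, Cal, Dee, Gus, Ivy, Jon, Kai, Lia, Max} — 9 in total.

9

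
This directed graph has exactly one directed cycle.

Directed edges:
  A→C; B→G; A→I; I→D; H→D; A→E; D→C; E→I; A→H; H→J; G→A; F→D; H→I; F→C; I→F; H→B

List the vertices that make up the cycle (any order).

DFS with gray/black marking from A:
A gray
  I gray
    F gray
      C gray
      C black
      D gray
        D→C: C black — skip
      D black
    F black
    I→D: D black — skip
  I black
  E gray
    E→I: I black — skip
  E black
  A→C: C black — skip
  H gray
    J gray
    J black
    H→I: I black — skip
    B gray
      G gray
        G→A: A is gray → back edge
Back edge closes the cycle A → H → B → G → A; its vertices are {A, B, G, H}.

A, B, G, H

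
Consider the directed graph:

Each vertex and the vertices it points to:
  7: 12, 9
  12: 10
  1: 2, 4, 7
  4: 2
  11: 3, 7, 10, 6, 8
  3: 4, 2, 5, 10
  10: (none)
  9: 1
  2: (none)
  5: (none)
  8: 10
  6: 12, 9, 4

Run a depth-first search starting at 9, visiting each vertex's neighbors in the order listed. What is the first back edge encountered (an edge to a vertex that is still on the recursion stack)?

7→9

DFS from 9 (visiting each vertex's neighbors in the order listed); mark gray on enter, black on exit:
9 gray
  1 gray
    2 gray
    2 black
    4 gray
      4→2: 2 black — skip
    4 black
    7 gray
      12 gray
        10 gray
        10 black
      12 black
      7→9: 9 is gray → back edge
First back edge: 7 → 9.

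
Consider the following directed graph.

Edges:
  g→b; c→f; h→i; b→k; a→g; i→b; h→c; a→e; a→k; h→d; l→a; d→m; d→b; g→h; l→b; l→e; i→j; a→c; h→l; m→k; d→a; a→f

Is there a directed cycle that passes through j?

No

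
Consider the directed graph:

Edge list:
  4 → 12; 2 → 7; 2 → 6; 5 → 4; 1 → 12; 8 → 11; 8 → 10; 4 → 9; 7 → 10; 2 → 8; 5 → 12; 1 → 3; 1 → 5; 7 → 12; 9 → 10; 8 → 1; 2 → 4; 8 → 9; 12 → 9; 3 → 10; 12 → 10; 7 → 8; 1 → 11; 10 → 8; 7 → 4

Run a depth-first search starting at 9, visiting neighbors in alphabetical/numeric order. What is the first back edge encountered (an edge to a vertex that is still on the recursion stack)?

3→10

DFS from 9 (visiting neighbors in alphabetical/numeric order); mark gray on enter, black on exit:
9 gray
  10 gray
    8 gray
      1 gray
        3 gray
          3→10: 10 is gray → back edge
First back edge: 3 → 10.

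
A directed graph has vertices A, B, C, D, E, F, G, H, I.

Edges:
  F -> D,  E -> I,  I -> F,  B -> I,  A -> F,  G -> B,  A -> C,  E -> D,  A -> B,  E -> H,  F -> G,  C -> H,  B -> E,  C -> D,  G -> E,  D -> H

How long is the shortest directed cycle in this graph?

For each vertex v, BFS finds the shortest path from v back to v.
The shortest such closed walk is F → G → E → I → F, length 4.

4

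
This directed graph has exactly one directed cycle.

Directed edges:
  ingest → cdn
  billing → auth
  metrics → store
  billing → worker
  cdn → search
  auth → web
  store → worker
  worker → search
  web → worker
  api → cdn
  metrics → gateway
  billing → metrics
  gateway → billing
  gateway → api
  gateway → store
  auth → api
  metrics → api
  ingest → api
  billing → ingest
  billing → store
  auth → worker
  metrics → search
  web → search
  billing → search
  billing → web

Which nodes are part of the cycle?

billing, gateway, metrics

DFS with gray/black marking from billing:
billing gray
  auth gray
    web gray
      search gray
      search black
      worker gray
        worker→search: search black — skip
      worker black
    web black
    api gray
      cdn gray
        cdn→search: search black — skip
      cdn black
    api black
    auth→worker: worker black — skip
  auth black
  ingest gray
    ingest→api: api black — skip
    ingest→cdn: cdn black — skip
  ingest black
  billing→worker: worker black — skip
  billing→web: web black — skip
  store gray
    store→worker: worker black — skip
  store black
  billing→search: search black — skip
  metrics gray
    gateway gray
      gateway→store: store black — skip
      gateway→api: api black — skip
      gateway→billing: billing is gray → back edge
Back edge closes the cycle billing → metrics → gateway → billing; its vertices are {billing, gateway, metrics}.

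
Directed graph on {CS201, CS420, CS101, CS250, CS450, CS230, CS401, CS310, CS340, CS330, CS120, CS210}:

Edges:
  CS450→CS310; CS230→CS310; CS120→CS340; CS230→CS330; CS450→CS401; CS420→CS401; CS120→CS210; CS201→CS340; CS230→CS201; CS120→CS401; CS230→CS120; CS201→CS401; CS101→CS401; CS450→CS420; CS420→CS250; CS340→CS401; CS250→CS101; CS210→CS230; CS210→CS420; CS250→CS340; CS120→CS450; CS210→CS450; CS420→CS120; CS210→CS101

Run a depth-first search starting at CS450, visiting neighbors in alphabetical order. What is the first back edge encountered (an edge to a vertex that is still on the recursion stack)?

CS230->CS120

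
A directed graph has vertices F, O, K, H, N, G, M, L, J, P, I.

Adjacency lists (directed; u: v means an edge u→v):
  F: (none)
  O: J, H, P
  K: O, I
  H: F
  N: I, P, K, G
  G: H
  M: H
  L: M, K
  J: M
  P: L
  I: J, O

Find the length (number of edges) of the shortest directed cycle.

For each vertex v, BFS finds the shortest path from v back to v.
The shortest such closed walk is O → P → L → K → O, length 4.

4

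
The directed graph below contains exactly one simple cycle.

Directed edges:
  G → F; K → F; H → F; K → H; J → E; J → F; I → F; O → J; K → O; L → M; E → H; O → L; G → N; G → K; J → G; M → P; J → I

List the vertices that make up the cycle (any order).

DFS with gray/black marking from O:
O gray
  L gray
    M gray
      P gray
      P black
    M black
  L black
  J gray
    E gray
      H gray
        F gray
        F black
      H black
    E black
    G gray
      G→F: F black — skip
      K gray
        K→O: O is gray → back edge
Back edge closes the cycle O → J → G → K → O; its vertices are {G, J, K, O}.

G, J, K, O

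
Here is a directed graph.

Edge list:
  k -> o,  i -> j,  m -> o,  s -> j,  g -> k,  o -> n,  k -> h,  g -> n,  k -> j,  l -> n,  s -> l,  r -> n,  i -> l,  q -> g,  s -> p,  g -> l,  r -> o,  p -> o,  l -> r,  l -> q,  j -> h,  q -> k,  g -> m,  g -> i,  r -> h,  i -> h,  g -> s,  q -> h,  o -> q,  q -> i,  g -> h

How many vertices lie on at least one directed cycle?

A vertex is on a directed cycle iff it belongs to a strongly connected component of size ≥ 2 (or has a self-loop).
The vertices on cycles are {g, i, k, l, m, o, p, q, r, s} — 10 in total.

10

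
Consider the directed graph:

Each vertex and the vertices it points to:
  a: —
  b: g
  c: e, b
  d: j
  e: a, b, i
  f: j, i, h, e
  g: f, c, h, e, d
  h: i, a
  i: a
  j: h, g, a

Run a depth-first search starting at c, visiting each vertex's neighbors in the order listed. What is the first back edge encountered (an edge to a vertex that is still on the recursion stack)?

j→g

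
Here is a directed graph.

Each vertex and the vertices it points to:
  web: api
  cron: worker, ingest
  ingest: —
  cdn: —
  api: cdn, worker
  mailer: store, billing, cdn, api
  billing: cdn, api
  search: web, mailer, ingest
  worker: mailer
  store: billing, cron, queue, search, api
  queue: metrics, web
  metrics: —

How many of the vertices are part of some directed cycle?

A vertex is on a directed cycle iff it belongs to a strongly connected component of size ≥ 2 (or has a self-loop).
The vertices on cycles are {api, web, cron, queue, store, mailer, search, worker, billing} — 9 in total.

9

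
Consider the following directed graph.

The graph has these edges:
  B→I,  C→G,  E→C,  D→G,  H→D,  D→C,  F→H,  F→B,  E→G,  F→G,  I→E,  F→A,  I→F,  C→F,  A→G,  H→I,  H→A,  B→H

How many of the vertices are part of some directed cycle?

7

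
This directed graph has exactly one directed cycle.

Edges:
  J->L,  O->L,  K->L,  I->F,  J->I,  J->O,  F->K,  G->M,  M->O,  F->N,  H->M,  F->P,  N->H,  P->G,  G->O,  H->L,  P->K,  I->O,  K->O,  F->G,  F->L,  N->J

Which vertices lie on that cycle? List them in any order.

DFS with gray/black marking from I:
I gray
  O gray
    L gray
    L black
  O black
  F gray
    G gray
      M gray
        M→O: O black — skip
      M black
      G→O: O black — skip
    G black
    K gray
      K→L: L black — skip
      K→O: O black — skip
    K black
    P gray
      P→K: K black — skip
      P→G: G black — skip
    P black
    F→L: L black — skip
    N gray
      J gray
        J→O: O black — skip
        J→I: I is gray → back edge
Back edge closes the cycle I → F → N → J → I; its vertices are {F, I, J, N}.

F, I, J, N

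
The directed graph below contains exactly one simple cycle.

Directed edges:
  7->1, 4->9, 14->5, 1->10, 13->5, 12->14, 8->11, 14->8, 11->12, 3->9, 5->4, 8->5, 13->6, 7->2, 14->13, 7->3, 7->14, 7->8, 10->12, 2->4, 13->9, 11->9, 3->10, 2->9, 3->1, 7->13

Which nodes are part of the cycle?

DFS with gray/black marking from 14:
14 gray
  8 gray
    11 gray
      12 gray
        12→14: 14 is gray → back edge
Back edge closes the cycle 14 → 8 → 11 → 12 → 14; its vertices are {8, 11, 12, 14}.

8, 11, 12, 14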